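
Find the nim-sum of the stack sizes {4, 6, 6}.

4

Write each in binary and XOR column by column:
  100  (4)
  110  (6)
  110  (6)
  ---
  100  (4)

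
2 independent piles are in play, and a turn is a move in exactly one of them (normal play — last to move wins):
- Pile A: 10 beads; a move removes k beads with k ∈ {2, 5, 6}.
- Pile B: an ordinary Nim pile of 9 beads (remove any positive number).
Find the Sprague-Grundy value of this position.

Grundy values for pile A (subtraction set {2, 5, 6}):
g(0) = mex{} = 0
g(1) = mex{} = 0
g(2) = mex{0} = 1
g(3) = mex{0} = 1
g(4) = mex{1} = 0
g(5) = mex{0,1} = 2
g(6) = mex{0} = 1
g(7) = mex{0,1,2} = 3
g(8) = mex{1} = 0
g(9) = mex{0,1,3} = 2
g(10) = mex{0,2} = 1
So g(10) = 1.
Pile B is a plain Nim pile of size 9, so its Grundy value is 9.
The value of a disjunctive sum is the nim-sum of the parts.
Combined value = 1 ⊕ 9 = 8.

8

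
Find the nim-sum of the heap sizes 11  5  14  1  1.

0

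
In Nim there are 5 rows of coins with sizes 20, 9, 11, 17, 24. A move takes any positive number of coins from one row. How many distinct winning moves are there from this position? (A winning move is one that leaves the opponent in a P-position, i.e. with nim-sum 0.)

3

Nim-sum: 20 ⊕ 9 ⊕ 11 ⊕ 17 ⊕ 24 = 31.
The overall nim-sum is X = 31. A row of size p has a winning move iff p XOR X < p (reduce it to p XOR X).
  20: 20 XOR 31 = 11 < 20 — winning move (to 11).
  9: 9 XOR 31 = 22 ≥ 9 — no move.
  11: 11 XOR 31 = 20 ≥ 11 — no move.
  17: 17 XOR 31 = 14 < 17 — winning move (to 14).
  24: 24 XOR 31 = 7 < 24 — winning move (to 7).
That gives 3 winning moves.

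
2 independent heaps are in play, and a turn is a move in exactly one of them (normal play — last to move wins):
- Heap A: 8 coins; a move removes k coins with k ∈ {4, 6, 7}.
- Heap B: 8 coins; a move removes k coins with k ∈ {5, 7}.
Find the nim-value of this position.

Grundy values for heap A (subtraction set {4, 6, 7}):
k:     0  1  2  3  4  5  6  7  8
g(k):  0  0  0  0  1  1  1  1  2
So g(8) = 2.
Grundy values for heap B (subtraction set {5, 7}):
g(0) = mex{} = 0
g(1) = mex{} = 0
g(2) = mex{} = 0
g(3) = mex{} = 0
g(4) = mex{} = 0
g(5) = mex{0} = 1
g(6) = mex{0} = 1
g(7) = mex{0} = 1
g(8) = mex{0} = 1
So g(8) = 1.
By the Sprague-Grundy theorem, the Grundy value of a sum of independent games is the XOR of the component values.
Combined value = 2 ⊕ 1 = 3.

3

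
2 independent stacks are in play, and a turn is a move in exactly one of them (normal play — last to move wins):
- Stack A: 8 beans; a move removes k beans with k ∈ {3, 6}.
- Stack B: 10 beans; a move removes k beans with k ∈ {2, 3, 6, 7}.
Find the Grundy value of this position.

Grundy values for stack A (subtraction set {3, 6}):
k:     0  1  2  3  4  5  6  7  8
g(k):  0  0  0  1  1  1  2  2  2
So g(8) = 2.
Grundy values for stack B (subtraction set {2, 3, 6, 7}):
k:     0  1  2  3  4  5  6  7  8  9 10
g(k):  0  0  1  1  2  0  3  1  2  0  0
So g(10) = 0.
By the Sprague-Grundy theorem, the Grundy value of a sum of independent games is the XOR of the component values.
Combined value = 2 ⊕ 0 = 2.

2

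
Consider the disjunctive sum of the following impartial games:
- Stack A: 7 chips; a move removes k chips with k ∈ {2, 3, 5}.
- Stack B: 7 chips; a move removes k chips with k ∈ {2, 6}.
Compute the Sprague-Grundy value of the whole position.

1

Build the Grundy sequence for stack A with g(k) = mex{g(k−s) : s ∈ {2, 3, 5}, s ≤ k}:
g(0) = mex{} = 0
g(1) = mex{} = 0
g(2) = mex{0} = 1
g(3) = mex{0} = 1
g(4) = mex{0,1} = 2
g(5) = mex{0,1} = 2
g(6) = mex{0,1,2} = 3
g(7) = mex{1,2} = 0
So g(7) = 0.
For stack B, compute g(0), g(1), … with moves {2, 6}:
g(0) = mex{} = 0
g(1) = mex{} = 0
g(2) = mex{0} = 1
g(3) = mex{0} = 1
g(4) = mex{1} = 0
g(5) = mex{1} = 0
g(6) = mex{0} = 1
g(7) = mex{0} = 1
So g(7) = 1.
The value of a disjunctive sum is the nim-sum of the parts.
Combined value = 0 XOR 1 = 1.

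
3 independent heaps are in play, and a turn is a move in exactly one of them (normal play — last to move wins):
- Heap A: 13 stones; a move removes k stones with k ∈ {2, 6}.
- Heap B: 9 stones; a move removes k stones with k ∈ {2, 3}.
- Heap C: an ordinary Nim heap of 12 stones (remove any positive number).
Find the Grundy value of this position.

14

For heap A, compute g(0), g(1), … with moves {2, 6}:
g(0) = mex{} = 0
g(1) = mex{} = 0
g(2) = mex{0} = 1
g(3) = mex{0} = 1
g(4) = mex{1} = 0
g(5) = mex{1} = 0
g(6) = mex{0} = 1
g(7) = mex{0} = 1
g(8) = mex{1} = 0
g(9) = mex{1} = 0
g(10) = mex{0} = 1
g(11) = mex{0} = 1
g(12) = mex{1} = 0
g(13) = mex{1} = 0
So g(13) = 0.
For heap B, compute g(0), g(1), … with moves {2, 3}:
g(0) = mex{} = 0
g(1) = mex{} = 0
g(2) = mex{0} = 1
g(3) = mex{0} = 1
g(4) = mex{0,1} = 2
g(5) = mex{1} = 0
g(6) = mex{1,2} = 0
g(7) = mex{0,2} = 1
g(8) = mex{0} = 1
g(9) = mex{0,1} = 2
So g(9) = 2.
Heap C is a plain Nim heap of size 12, so its Grundy value is 12.
The value of a disjunctive sum is the nim-sum of the parts.
Combined value = 0 XOR 2 XOR 12 = 14.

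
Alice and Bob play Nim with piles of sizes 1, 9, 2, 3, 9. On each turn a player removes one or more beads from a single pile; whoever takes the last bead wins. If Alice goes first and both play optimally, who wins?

Bob wins

Bitwise XOR of the heap sizes:
  0001  (1)
  1001  (9)
  0010  (2)
  0011  (3)
  1001  (9)
  ----
  0000  (0)
The nim-sum is 0, so this is a P-position: the player to move is in a losing position under optimal play; Alice is about to move from it and so loses — Bob wins.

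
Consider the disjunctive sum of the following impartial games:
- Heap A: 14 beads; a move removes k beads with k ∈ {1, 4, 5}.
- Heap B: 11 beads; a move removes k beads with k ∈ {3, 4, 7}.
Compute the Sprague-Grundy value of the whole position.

For heap A, compute g(0), g(1), … with moves {1, 4, 5}:
k:     0  1  2  3  4  5  6  7  8  9 10 11 12 13 14
g(k):  0  1  0  1  2  3  2  3  0  1  0  1  2  3  2
So g(14) = 2.
For heap B, compute g(0), g(1), … with moves {3, 4, 7}:
k:     0  1  2  3  4  5  6  7  8  9 10 11
g(k):  0  0  0  1  1  1  2  2  2  3  0  0
So g(11) = 0.
By the Sprague-Grundy theorem, the Grundy value of a sum of independent games is the XOR of the component values.
Combined value = 2 XOR 0 = 2.

2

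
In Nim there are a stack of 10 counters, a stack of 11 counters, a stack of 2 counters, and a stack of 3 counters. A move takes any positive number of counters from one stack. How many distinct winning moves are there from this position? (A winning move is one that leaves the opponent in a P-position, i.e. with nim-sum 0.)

0

Nim-sum: 10 ⊕ 11 ⊕ 2 ⊕ 3 = 0.
The nim-sum is already 0, so every move leaves a nonzero nim-sum — there are no winning moves.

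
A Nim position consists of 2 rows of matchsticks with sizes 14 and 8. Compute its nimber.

6

Nim-sum: 14 XOR 8 = 6.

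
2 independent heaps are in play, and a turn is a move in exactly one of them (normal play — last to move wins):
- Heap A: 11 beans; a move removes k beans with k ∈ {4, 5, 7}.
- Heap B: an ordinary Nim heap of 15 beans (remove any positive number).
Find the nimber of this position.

15

Grundy values for heap A (subtraction set {4, 5, 7}):
g(0) = mex{} = 0
g(1) = mex{} = 0
g(2) = mex{} = 0
g(3) = mex{} = 0
g(4) = mex{0} = 1
g(5) = mex{0} = 1
g(6) = mex{0} = 1
g(7) = mex{0} = 1
g(8) = mex{0,1} = 2
g(9) = mex{0,1} = 2
g(10) = mex{0,1} = 2
g(11) = mex{1} = 0
So g(11) = 0.
Heap B is a plain Nim heap of size 15, so its Grundy value is 15.
The value of a disjunctive sum is the nim-sum of the parts.
Combined value = 0 XOR 15 = 15.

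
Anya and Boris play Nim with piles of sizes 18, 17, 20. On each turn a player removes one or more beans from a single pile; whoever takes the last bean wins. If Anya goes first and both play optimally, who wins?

Anya wins

Compute the nim-sum pairwise:
18 XOR 17 = 3
3 XOR 20 = 23
The nim-sum is 23 ≠ 0, so this is an N-position: the player to move can win; Anya has a winning move.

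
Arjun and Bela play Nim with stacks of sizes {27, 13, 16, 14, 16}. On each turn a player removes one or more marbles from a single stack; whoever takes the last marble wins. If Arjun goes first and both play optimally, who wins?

Arjun wins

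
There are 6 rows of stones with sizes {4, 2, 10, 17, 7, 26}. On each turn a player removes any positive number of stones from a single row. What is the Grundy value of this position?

0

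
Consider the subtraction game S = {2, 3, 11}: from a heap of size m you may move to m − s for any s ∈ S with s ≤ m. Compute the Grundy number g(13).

Compute g(0), g(1), … for moves {2, 3, 11}:
k:     0  1  2  3  4  5  6  7  8  9 10 11 12 13
g(k):  0  0  1  1  2  0  0  1  1  2  0  3  1  2
So g(13) = 2.

2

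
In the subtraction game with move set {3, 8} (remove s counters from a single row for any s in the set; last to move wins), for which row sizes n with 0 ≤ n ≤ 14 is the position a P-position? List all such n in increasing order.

0, 1, 2, 6, 7, 11, 12, 13

Build the Grundy sequence with g(k) = mex{g(k−s) : s ∈ {3, 8}, s ≤ k}:
g(0) = mex{} = 0
g(1) = mex{} = 0
g(2) = mex{} = 0
g(3) = mex{0} = 1
g(4) = mex{0} = 1
g(5) = mex{0} = 1
g(6) = mex{1} = 0
g(7) = mex{1} = 0
g(8) = mex{0,1} = 2
g(9) = mex{0} = 1
g(10) = mex{0} = 1
g(11) = mex{1,2} = 0
g(12) = mex{1} = 0
g(13) = mex{1} = 0
g(14) = mex{0} = 1
The P-positions (g = 0) in 0..14 are 0, 1, 2, 6, 7, 11, 12, 13.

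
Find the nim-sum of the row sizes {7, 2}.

In binary:
  111  (7)
  010  (2)
  ---
  101  (5)

5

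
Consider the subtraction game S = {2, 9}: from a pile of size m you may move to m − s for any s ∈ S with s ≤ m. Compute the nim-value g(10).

1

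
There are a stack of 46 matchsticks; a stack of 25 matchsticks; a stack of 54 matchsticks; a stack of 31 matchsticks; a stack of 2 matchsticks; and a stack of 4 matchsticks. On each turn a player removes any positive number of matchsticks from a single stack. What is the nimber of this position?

24

Bitwise XOR of the heap sizes:
  101110  (46)
  011001  (25)
  110110  (54)
  011111  (31)
  000010  (2)
  000100  (4)
  ------
  011000  (24)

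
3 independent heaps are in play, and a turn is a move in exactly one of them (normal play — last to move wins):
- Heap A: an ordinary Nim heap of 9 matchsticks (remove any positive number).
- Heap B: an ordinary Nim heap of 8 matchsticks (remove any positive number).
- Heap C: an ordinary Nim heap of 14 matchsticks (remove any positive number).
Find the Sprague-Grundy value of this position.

Heap A is a plain Nim heap of size 9, so its Grundy value is 9.
Heap B is a plain Nim heap of size 8, so its Grundy value is 8.
Heap C is a plain Nim heap of size 14, so its Grundy value is 14.
By the Sprague-Grundy theorem, the Grundy value of a sum of independent games is the XOR of the component values.
Combined value = 9 ⊕ 8 ⊕ 14 = 15.

15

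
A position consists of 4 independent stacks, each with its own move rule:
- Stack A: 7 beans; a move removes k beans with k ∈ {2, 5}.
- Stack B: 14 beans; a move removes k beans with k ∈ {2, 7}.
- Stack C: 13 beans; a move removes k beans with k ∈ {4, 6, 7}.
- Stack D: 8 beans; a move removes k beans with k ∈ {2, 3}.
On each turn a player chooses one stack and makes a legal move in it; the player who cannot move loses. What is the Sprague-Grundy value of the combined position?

1

For stack A, compute g(0), g(1), … with moves {2, 5}:
g(0) = mex{} = 0
g(1) = mex{} = 0
g(2) = mex{0} = 1
g(3) = mex{0} = 1
g(4) = mex{1} = 0
g(5) = mex{0,1} = 2
g(6) = mex{0} = 1
g(7) = mex{1,2} = 0
So g(7) = 0.
Build the Grundy sequence for stack B with g(k) = mex{g(k−s) : s ∈ {2, 7}, s ≤ k}:
g(0) = mex{} = 0
g(1) = mex{} = 0
g(2) = mex{0} = 1
g(3) = mex{0} = 1
g(4) = mex{1} = 0
g(5) = mex{1} = 0
g(6) = mex{0} = 1
g(7) = mex{0} = 1
g(8) = mex{0,1} = 2
g(9) = mex{1} = 0
g(10) = mex{1,2} = 0
g(11) = mex{0} = 1
g(12) = mex{0} = 1
g(13) = mex{1} = 0
g(14) = mex{1} = 0
So g(14) = 0.
For stack C, compute g(0), g(1), … with moves {4, 6, 7}:
k:     0  1  2  3  4  5  6  7  8  9 10 11 12 13
g(k):  0  0  0  0  1  1  1  1  2  2  2  0  0  0
So g(13) = 0.
For stack D, compute g(0), g(1), … with moves {2, 3}:
g(0) = mex{} = 0
g(1) = mex{} = 0
g(2) = mex{0} = 1
g(3) = mex{0} = 1
g(4) = mex{0,1} = 2
g(5) = mex{1} = 0
g(6) = mex{1,2} = 0
g(7) = mex{0,2} = 1
g(8) = mex{0} = 1
So g(8) = 1.
The value of a disjunctive sum is the nim-sum of the parts.
Combined value = 0 ⊕ 0 ⊕ 0 ⊕ 1 = 1.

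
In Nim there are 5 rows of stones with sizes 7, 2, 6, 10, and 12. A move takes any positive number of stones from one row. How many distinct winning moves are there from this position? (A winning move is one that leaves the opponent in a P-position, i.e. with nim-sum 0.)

Compute the nim-sum pairwise:
7 ⊕ 2 = 5
5 ⊕ 6 = 3
3 ⊕ 10 = 9
9 ⊕ 12 = 5
The overall nim-sum is X = 5. A row of size p has a winning move iff p XOR X < p (reduce it to p XOR X).
  7: 7 XOR 5 = 2 < 7 — winning move (to 2).
  2: 2 XOR 5 = 7 ≥ 2 — no move.
  6: 6 XOR 5 = 3 < 6 — winning move (to 3).
  10: 10 XOR 5 = 15 ≥ 10 — no move.
  12: 12 XOR 5 = 9 < 12 — winning move (to 9).
That gives 3 winning moves.

3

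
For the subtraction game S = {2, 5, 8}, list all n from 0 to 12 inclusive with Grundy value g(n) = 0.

Build the Grundy sequence with g(k) = mex{g(k−s) : s ∈ {2, 5, 8}, s ≤ k}:
k:     0  1  2  3  4  5  6  7  8  9 10 11 12
g(k):  0  0  1  1  0  2  1  0  2  1  0  0  1
The P-positions (g = 0) in 0..12 are 0, 1, 4, 7, 10, 11.

0, 1, 4, 7, 10, 11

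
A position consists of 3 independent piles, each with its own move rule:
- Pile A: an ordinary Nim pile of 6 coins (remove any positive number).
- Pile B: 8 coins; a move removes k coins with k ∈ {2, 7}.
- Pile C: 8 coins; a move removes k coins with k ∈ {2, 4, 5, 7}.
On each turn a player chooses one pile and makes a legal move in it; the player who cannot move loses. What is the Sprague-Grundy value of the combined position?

Pile A is a plain Nim pile of size 6, so its Grundy value is 6.
Grundy values for pile B (subtraction set {2, 7}):
g(0) = mex{} = 0
g(1) = mex{} = 0
g(2) = mex{0} = 1
g(3) = mex{0} = 1
g(4) = mex{1} = 0
g(5) = mex{1} = 0
g(6) = mex{0} = 1
g(7) = mex{0} = 1
g(8) = mex{0,1} = 2
So g(8) = 2.
Build the Grundy sequence for pile C with g(k) = mex{g(k−s) : s ∈ {2, 4, 5, 7}, s ≤ k}:
k:     0  1  2  3  4  5  6  7  8
g(k):  0  0  1  1  2  2  3  3  4
So g(8) = 4.
By the Sprague-Grundy theorem, the Grundy value of a sum of independent games is the XOR of the component values.
Combined value = 6 ⊕ 2 ⊕ 4 = 0.

0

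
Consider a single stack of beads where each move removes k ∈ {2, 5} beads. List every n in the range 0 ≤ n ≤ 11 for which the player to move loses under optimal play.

0, 1, 4, 7, 8, 11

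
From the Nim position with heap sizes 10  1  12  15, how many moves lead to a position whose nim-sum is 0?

In binary:
  1010  (10)
  0001  (1)
  1100  (12)
  1111  (15)
  ----
  1000  (8)
The overall nim-sum is X = 8. A heap of size p has a winning move iff p XOR X < p (reduce it to p XOR X).
  10: 10 XOR 8 = 2 < 10 — winning move (to 2).
  1: 1 XOR 8 = 9 ≥ 1 — no move.
  12: 12 XOR 8 = 4 < 12 — winning move (to 4).
  15: 15 XOR 8 = 7 < 15 — winning move (to 7).
That gives 3 winning moves.

3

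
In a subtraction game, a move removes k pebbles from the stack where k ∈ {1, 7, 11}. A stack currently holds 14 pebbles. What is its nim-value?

0

Compute g(0), g(1), … for moves {1, 7, 11}:
k:     0  1  2  3  4  5  6  7  8  9 10 11 12 13 14
g(k):  0  1  0  1  0  1  0  1  0  1  0  1  0  1  0
So g(14) = 0.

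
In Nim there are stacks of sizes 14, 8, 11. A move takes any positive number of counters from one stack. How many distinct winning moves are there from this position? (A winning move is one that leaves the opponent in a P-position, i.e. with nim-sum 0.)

In binary:
  1110  (14)
  1000  (8)
  1011  (11)
  ----
  1101  (13)
The overall nim-sum is X = 13. A stack of size p has a winning move iff p XOR X < p (reduce it to p XOR X).
  14: 14 XOR 13 = 3 < 14 — winning move (to 3).
  8: 8 XOR 13 = 5 < 8 — winning move (to 5).
  11: 11 XOR 13 = 6 < 11 — winning move (to 6).
That gives 3 winning moves.

3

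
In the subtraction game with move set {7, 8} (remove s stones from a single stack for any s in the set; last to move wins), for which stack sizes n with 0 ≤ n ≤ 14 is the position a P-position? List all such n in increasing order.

0, 1, 2, 3, 4, 5, 6

Compute g(0), g(1), … for moves {7, 8}:
g(0) = mex{} = 0
g(1) = mex{} = 0
g(2) = mex{} = 0
g(3) = mex{} = 0
g(4) = mex{} = 0
g(5) = mex{} = 0
g(6) = mex{} = 0
g(7) = mex{0} = 1
g(8) = mex{0} = 1
g(9) = mex{0} = 1
g(10) = mex{0} = 1
g(11) = mex{0} = 1
g(12) = mex{0} = 1
g(13) = mex{0} = 1
g(14) = mex{0,1} = 2
The P-positions (g = 0) in 0..14 are 0, 1, 2, 3, 4, 5, 6.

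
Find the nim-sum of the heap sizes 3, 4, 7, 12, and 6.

Nim-sum: 3 XOR 4 XOR 7 XOR 12 XOR 6 = 10.

10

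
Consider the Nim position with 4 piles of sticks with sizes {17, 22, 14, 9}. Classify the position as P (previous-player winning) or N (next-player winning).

P-position

Bitwise XOR of the heap sizes:
  10001  (17)
  10110  (22)
  01110  (14)
  01001  (9)
  -----
  00000  (0)
The nim-sum is 0, so this is a P-position: the player to move is in a losing position under optimal play.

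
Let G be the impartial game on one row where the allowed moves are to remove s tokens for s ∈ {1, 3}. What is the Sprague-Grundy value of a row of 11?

1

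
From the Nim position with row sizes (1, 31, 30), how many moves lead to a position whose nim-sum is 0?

0

Bitwise XOR of the heap sizes:
  00001  (1)
  11111  (31)
  11110  (30)
  -----
  00000  (0)
The nim-sum is already 0, so every move leaves a nonzero nim-sum — there are no winning moves.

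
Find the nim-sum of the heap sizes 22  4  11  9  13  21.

Write each in binary and XOR column by column:
  10110  (22)
  00100  (4)
  01011  (11)
  01001  (9)
  01101  (13)
  10101  (21)
  -----
  01000  (8)

8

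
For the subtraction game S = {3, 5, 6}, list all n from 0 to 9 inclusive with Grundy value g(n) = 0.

0, 1, 2, 9

Compute g(0), g(1), … for moves {3, 5, 6}:
k:     0  1  2  3  4  5  6  7  8  9
g(k):  0  0  0  1  1  1  2  2  2  0
The P-positions (g = 0) in 0..9 are 0, 1, 2, 9.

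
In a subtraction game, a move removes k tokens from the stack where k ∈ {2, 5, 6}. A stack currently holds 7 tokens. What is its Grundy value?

3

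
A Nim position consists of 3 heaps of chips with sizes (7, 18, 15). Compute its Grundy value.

Write each in binary and XOR column by column:
  00111  (7)
  10010  (18)
  01111  (15)
  -----
  11010  (26)

26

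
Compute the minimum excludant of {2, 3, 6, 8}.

0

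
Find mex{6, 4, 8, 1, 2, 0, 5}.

The values 0, 1, 2 are all present; 3 is the first non-negative integer missing from the set.

3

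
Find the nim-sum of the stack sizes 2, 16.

Nim-sum: 2 XOR 16 = 18.

18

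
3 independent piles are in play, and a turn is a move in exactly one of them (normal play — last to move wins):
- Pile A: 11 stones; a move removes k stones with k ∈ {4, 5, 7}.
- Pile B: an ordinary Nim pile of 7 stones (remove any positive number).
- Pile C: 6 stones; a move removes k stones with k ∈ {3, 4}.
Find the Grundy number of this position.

Build the Grundy sequence for pile A with g(k) = mex{g(k−s) : s ∈ {4, 5, 7}, s ≤ k}:
g(0) = mex{} = 0
g(1) = mex{} = 0
g(2) = mex{} = 0
g(3) = mex{} = 0
g(4) = mex{0} = 1
g(5) = mex{0} = 1
g(6) = mex{0} = 1
g(7) = mex{0} = 1
g(8) = mex{0,1} = 2
g(9) = mex{0,1} = 2
g(10) = mex{0,1} = 2
g(11) = mex{1} = 0
So g(11) = 0.
Pile B is a plain Nim pile of size 7, so its Grundy value is 7.
Grundy values for pile C (subtraction set {3, 4}):
g(0) = mex{} = 0
g(1) = mex{} = 0
g(2) = mex{} = 0
g(3) = mex{0} = 1
g(4) = mex{0} = 1
g(5) = mex{0} = 1
g(6) = mex{0,1} = 2
So g(6) = 2.
The value of a disjunctive sum is the nim-sum of the parts.
Combined value = 0 XOR 7 XOR 2 = 5.

5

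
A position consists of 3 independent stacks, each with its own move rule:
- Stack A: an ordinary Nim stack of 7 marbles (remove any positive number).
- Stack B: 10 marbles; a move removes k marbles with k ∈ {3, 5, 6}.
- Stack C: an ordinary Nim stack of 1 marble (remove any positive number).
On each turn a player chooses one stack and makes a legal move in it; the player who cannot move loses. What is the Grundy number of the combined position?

6

Stack A is a plain Nim stack of size 7, so its Grundy value is 7.
Build the Grundy sequence for stack B with g(k) = mex{g(k−s) : s ∈ {3, 5, 6}, s ≤ k}:
g(0) = mex{} = 0
g(1) = mex{} = 0
g(2) = mex{} = 0
g(3) = mex{0} = 1
g(4) = mex{0} = 1
g(5) = mex{0} = 1
g(6) = mex{0,1} = 2
g(7) = mex{0,1} = 2
g(8) = mex{0,1} = 2
g(9) = mex{1,2} = 0
g(10) = mex{1,2} = 0
So g(10) = 0.
Stack C is a plain Nim stack of size 1, so its Grundy value is 1.
By the Sprague-Grundy theorem, the Grundy value of a sum of independent games is the XOR of the component values.
Combined value = 7 XOR 0 XOR 1 = 6.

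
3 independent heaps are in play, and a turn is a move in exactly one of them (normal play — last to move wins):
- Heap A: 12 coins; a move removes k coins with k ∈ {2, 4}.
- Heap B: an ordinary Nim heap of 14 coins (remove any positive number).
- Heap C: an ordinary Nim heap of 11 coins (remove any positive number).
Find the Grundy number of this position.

Build the Grundy sequence for heap A with g(k) = mex{g(k−s) : s ∈ {2, 4}, s ≤ k}:
k:     0  1  2  3  4  5  6  7  8  9 10 11 12
g(k):  0  0  1  1  2  2  0  0  1  1  2  2  0
So g(12) = 0.
Heap B is a plain Nim heap of size 14, so its Grundy value is 14.
Heap C is a plain Nim heap of size 11, so its Grundy value is 11.
The value of a disjunctive sum is the nim-sum of the parts.
Combined value = 0 ⊕ 14 ⊕ 11 = 5.

5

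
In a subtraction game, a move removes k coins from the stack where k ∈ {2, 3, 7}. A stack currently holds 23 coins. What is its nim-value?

1

Build the Grundy sequence with g(k) = mex{g(k−s) : s ∈ {2, 3, 7}, s ≤ k}:
k:     0  1  2  3  4  5  6  7  8  9 10 11 12 13 14 15 16 17 18 19 20 21 22 23
g(k):  0  0  1  1  2  0  0  1  1  2  0  0  1  1  2  0  0  1  1  2  0  0  1  1
So g(23) = 1.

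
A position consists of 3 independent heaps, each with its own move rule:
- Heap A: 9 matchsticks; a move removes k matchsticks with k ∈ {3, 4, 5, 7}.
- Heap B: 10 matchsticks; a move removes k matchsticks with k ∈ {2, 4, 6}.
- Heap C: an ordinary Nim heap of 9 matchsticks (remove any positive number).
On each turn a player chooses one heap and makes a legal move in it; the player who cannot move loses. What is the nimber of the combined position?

11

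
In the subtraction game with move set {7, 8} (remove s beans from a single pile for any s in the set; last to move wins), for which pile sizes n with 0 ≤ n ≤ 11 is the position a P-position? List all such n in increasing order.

0, 1, 2, 3, 4, 5, 6

Compute g(0), g(1), … for moves {7, 8}:
g(0) = mex{} = 0
g(1) = mex{} = 0
g(2) = mex{} = 0
g(3) = mex{} = 0
g(4) = mex{} = 0
g(5) = mex{} = 0
g(6) = mex{} = 0
g(7) = mex{0} = 1
g(8) = mex{0} = 1
g(9) = mex{0} = 1
g(10) = mex{0} = 1
g(11) = mex{0} = 1
The P-positions (g = 0) in 0..11 are 0, 1, 2, 3, 4, 5, 6.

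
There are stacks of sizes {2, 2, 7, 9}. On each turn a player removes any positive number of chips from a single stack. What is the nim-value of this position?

14

In binary:
  0010  (2)
  0010  (2)
  0111  (7)
  1001  (9)
  ----
  1110  (14)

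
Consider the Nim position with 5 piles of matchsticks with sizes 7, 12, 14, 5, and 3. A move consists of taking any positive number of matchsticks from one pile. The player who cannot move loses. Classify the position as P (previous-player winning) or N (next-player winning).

N-position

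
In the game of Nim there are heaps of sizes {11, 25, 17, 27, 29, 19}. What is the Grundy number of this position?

22

Nim-sum: 11 XOR 25 XOR 17 XOR 27 XOR 29 XOR 19 = 22.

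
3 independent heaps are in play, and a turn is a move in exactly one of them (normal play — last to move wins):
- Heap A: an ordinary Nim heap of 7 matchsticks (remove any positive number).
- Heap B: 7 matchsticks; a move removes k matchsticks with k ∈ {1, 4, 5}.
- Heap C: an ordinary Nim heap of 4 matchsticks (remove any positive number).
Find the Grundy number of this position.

Heap A is a plain Nim heap of size 7, so its Grundy value is 7.
Build the Grundy sequence for heap B with g(k) = mex{g(k−s) : s ∈ {1, 4, 5}, s ≤ k}:
k:     0  1  2  3  4  5  6  7
g(k):  0  1  0  1  2  3  2  3
So g(7) = 3.
Heap C is a plain Nim heap of size 4, so its Grundy value is 4.
By the Sprague-Grundy theorem, the Grundy value of a sum of independent games is the XOR of the component values.
Combined value = 7 XOR 3 XOR 4 = 0.

0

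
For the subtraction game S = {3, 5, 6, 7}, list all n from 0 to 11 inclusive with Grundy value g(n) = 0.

Build the Grundy sequence with g(k) = mex{g(k−s) : s ∈ {3, 5, 6, 7}, s ≤ k}:
k:     0  1  2  3  4  5  6  7  8  9 10 11
g(k):  0  0  0  1  1  1  2  2  2  3  0  0
The P-positions (g = 0) in 0..11 are 0, 1, 2, 10, 11.

0, 1, 2, 10, 11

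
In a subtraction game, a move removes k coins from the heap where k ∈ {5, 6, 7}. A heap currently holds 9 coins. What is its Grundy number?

Build the Grundy sequence with g(k) = mex{g(k−s) : s ∈ {5, 6, 7}, s ≤ k}:
k:     0  1  2  3  4  5  6  7  8  9
g(k):  0  0  0  0  0  1  1  1  1  1
So g(9) = 1.

1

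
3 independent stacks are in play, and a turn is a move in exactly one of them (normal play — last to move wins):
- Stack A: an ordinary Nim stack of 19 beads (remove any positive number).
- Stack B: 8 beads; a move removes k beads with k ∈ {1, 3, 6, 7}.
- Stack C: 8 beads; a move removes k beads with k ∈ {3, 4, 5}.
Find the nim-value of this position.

Stack A is a plain Nim stack of size 19, so its Grundy value is 19.
For stack B, compute g(0), g(1), … with moves {1, 3, 6, 7}:
g(0) = mex{} = 0
g(1) = mex{0} = 1
g(2) = mex{1} = 0
g(3) = mex{0} = 1
g(4) = mex{1} = 0
g(5) = mex{0} = 1
g(6) = mex{0,1} = 2
g(7) = mex{0,1,2} = 3
g(8) = mex{0,1,3} = 2
So g(8) = 2.
Build the Grundy sequence for stack C with g(k) = mex{g(k−s) : s ∈ {3, 4, 5}, s ≤ k}:
g(0) = mex{} = 0
g(1) = mex{} = 0
g(2) = mex{} = 0
g(3) = mex{0} = 1
g(4) = mex{0} = 1
g(5) = mex{0} = 1
g(6) = mex{0,1} = 2
g(7) = mex{0,1} = 2
g(8) = mex{1} = 0
So g(8) = 0.
The value of a disjunctive sum is the nim-sum of the parts.
Combined value = 19 XOR 2 XOR 0 = 17.

17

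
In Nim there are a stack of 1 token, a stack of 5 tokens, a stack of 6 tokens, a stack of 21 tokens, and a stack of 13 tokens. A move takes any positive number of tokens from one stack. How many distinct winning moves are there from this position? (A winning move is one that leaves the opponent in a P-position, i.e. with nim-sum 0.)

1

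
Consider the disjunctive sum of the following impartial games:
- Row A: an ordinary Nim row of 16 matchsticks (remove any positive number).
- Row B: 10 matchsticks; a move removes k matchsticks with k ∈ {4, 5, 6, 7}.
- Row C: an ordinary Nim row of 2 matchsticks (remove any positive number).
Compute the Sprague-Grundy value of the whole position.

16

Row A is a plain Nim row of size 16, so its Grundy value is 16.
Grundy values for row B (subtraction set {4, 5, 6, 7}):
k:     0  1  2  3  4  5  6  7  8  9 10
g(k):  0  0  0  0  1  1  1  1  2  2  2
So g(10) = 2.
Row C is a plain Nim row of size 2, so its Grundy value is 2.
By the Sprague-Grundy theorem, the Grundy value of a sum of independent games is the XOR of the component values.
Combined value = 16 XOR 2 XOR 2 = 16.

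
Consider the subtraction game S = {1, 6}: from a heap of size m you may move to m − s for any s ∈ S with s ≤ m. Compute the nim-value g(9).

0

Build the Grundy sequence with g(k) = mex{g(k−s) : s ∈ {1, 6}, s ≤ k}:
g(0) = mex{} = 0
g(1) = mex{0} = 1
g(2) = mex{1} = 0
g(3) = mex{0} = 1
g(4) = mex{1} = 0
g(5) = mex{0} = 1
g(6) = mex{0,1} = 2
g(7) = mex{1,2} = 0
g(8) = mex{0} = 1
g(9) = mex{1} = 0
So g(9) = 0.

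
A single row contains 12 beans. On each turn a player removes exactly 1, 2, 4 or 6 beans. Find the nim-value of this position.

1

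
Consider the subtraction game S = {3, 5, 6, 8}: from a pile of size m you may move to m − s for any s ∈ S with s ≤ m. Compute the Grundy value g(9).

3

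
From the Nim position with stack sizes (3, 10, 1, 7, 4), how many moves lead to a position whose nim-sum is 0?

1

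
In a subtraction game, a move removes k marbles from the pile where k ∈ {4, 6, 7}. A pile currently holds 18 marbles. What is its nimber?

1

Build the Grundy sequence with g(k) = mex{g(k−s) : s ∈ {4, 6, 7}, s ≤ k}:
k:     0  1  2  3  4  5  6  7  8  9 10 11 12 13 14 15 16 17 18
g(k):  0  0  0  0  1  1  1  1  2  2  2  0  0  0  0  1  1  1  1
So g(18) = 1.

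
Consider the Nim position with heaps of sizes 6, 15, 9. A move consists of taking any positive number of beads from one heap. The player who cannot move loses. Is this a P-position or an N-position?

Bitwise XOR of the heap sizes:
  0110  (6)
  1111  (15)
  1001  (9)
  ----
  0000  (0)
The nim-sum is 0, so this is a P-position: the player to move is in a losing position under optimal play.

P-position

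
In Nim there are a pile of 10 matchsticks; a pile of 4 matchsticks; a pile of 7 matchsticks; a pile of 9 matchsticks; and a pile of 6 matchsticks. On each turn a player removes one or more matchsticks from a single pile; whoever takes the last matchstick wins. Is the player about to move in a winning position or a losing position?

Winning position

Write each in binary and XOR column by column:
  1010  (10)
  0100  (4)
  0111  (7)
  1001  (9)
  0110  (6)
  ----
  0110  (6)
The nim-sum is 6 ≠ 0, so this is an N-position: the player to move can win.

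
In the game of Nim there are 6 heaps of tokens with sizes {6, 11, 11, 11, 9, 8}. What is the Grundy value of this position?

Nim-sum: 6 XOR 11 XOR 11 XOR 11 XOR 9 XOR 8 = 12.

12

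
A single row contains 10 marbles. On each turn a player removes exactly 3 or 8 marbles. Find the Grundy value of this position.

Build the Grundy sequence with g(k) = mex{g(k−s) : s ∈ {3, 8}, s ≤ k}:
k:     0  1  2  3  4  5  6  7  8  9 10
g(k):  0  0  0  1  1  1  0  0  2  1  1
So g(10) = 1.

1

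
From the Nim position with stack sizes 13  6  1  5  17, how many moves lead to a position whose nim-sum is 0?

Nim-sum: 13 ⊕ 6 ⊕ 1 ⊕ 5 ⊕ 17 = 30.
The overall nim-sum is X = 30. A stack of size p has a winning move iff p XOR X < p (reduce it to p XOR X).
  13: 13 XOR 30 = 19 ≥ 13 — no move.
  6: 6 XOR 30 = 24 ≥ 6 — no move.
  1: 1 XOR 30 = 31 ≥ 1 — no move.
  5: 5 XOR 30 = 27 ≥ 5 — no move.
  17: 17 XOR 30 = 15 < 17 — winning move (to 15).
That gives 1 winning move.

1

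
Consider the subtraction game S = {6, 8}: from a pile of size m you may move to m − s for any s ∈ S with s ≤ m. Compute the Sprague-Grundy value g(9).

Build the Grundy sequence with g(k) = mex{g(k−s) : s ∈ {6, 8}, s ≤ k}:
g(0) = mex{} = 0
g(1) = mex{} = 0
g(2) = mex{} = 0
g(3) = mex{} = 0
g(4) = mex{} = 0
g(5) = mex{} = 0
g(6) = mex{0} = 1
g(7) = mex{0} = 1
g(8) = mex{0} = 1
g(9) = mex{0} = 1
So g(9) = 1.

1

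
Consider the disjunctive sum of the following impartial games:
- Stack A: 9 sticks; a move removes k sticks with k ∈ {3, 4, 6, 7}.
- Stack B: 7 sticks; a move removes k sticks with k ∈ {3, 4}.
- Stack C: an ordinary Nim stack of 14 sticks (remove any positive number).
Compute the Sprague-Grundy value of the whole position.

Grundy values for stack A (subtraction set {3, 4, 6, 7}):
k:     0  1  2  3  4  5  6  7  8  9
g(k):  0  0  0  1  1  1  2  2  2  3
So g(9) = 3.
Build the Grundy sequence for stack B with g(k) = mex{g(k−s) : s ∈ {3, 4}, s ≤ k}:
g(0) = mex{} = 0
g(1) = mex{} = 0
g(2) = mex{} = 0
g(3) = mex{0} = 1
g(4) = mex{0} = 1
g(5) = mex{0} = 1
g(6) = mex{0,1} = 2
g(7) = mex{1} = 0
So g(7) = 0.
Stack C is a plain Nim stack of size 14, so its Grundy value is 14.
By the Sprague-Grundy theorem, the Grundy value of a sum of independent games is the XOR of the component values.
Combined value = 3 ⊕ 0 ⊕ 14 = 13.

13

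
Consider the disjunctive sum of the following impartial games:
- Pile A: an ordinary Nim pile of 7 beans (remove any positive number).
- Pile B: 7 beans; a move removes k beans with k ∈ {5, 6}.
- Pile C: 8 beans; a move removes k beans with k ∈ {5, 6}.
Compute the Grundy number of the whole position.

7

Pile A is a plain Nim pile of size 7, so its Grundy value is 7.
Grundy values for pile B (subtraction set {5, 6}):
g(0) = mex{} = 0
g(1) = mex{} = 0
g(2) = mex{} = 0
g(3) = mex{} = 0
g(4) = mex{} = 0
g(5) = mex{0} = 1
g(6) = mex{0} = 1
g(7) = mex{0} = 1
So g(7) = 1.
Grundy values for pile C (subtraction set {5, 6}):
g(0) = mex{} = 0
g(1) = mex{} = 0
g(2) = mex{} = 0
g(3) = mex{} = 0
g(4) = mex{} = 0
g(5) = mex{0} = 1
g(6) = mex{0} = 1
g(7) = mex{0} = 1
g(8) = mex{0} = 1
So g(8) = 1.
By the Sprague-Grundy theorem, the Grundy value of a sum of independent games is the XOR of the component values.
Combined value = 7 XOR 1 XOR 1 = 7.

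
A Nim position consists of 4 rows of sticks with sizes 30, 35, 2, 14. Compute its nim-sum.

49

In binary:
  011110  (30)
  100011  (35)
  000010  (2)
  001110  (14)
  ------
  110001  (49)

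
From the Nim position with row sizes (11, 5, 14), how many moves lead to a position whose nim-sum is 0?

0

Compute the nim-sum pairwise:
11 ⊕ 5 = 14
14 ⊕ 14 = 0
The nim-sum is already 0, so every move leaves a nonzero nim-sum — there are no winning moves.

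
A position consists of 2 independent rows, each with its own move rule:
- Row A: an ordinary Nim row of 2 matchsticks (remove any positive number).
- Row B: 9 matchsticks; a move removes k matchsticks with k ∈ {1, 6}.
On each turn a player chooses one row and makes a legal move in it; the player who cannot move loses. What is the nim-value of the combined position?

2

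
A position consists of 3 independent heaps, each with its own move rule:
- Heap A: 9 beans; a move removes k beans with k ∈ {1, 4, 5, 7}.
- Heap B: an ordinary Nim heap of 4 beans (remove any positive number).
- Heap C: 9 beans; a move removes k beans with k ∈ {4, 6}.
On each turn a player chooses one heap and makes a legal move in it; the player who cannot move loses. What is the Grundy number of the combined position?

7

Build the Grundy sequence for heap A with g(k) = mex{g(k−s) : s ∈ {1, 4, 5, 7}, s ≤ k}:
g(0) = mex{} = 0
g(1) = mex{0} = 1
g(2) = mex{1} = 0
g(3) = mex{0} = 1
g(4) = mex{0,1} = 2
g(5) = mex{0,1,2} = 3
g(6) = mex{0,1,3} = 2
g(7) = mex{0,1,2} = 3
g(8) = mex{1,2,3} = 0
g(9) = mex{0,2,3} = 1
So g(9) = 1.
Heap B is a plain Nim heap of size 4, so its Grundy value is 4.
For heap C, compute g(0), g(1), … with moves {4, 6}:
g(0) = mex{} = 0
g(1) = mex{} = 0
g(2) = mex{} = 0
g(3) = mex{} = 0
g(4) = mex{0} = 1
g(5) = mex{0} = 1
g(6) = mex{0} = 1
g(7) = mex{0} = 1
g(8) = mex{0,1} = 2
g(9) = mex{0,1} = 2
So g(9) = 2.
The value of a disjunctive sum is the nim-sum of the parts.
Combined value = 1 XOR 4 XOR 2 = 7.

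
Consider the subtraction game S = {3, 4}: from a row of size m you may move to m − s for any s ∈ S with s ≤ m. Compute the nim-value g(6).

2

Build the Grundy sequence with g(k) = mex{g(k−s) : s ∈ {3, 4}, s ≤ k}:
k:     0  1  2  3  4  5  6
g(k):  0  0  0  1  1  1  2
So g(6) = 2.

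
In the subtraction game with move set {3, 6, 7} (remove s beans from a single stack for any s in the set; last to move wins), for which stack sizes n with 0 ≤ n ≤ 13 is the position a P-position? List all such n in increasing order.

0, 1, 2, 10, 11, 12

Grundy values for subtraction set {3, 6, 7}:
g(0) = mex{} = 0
g(1) = mex{} = 0
g(2) = mex{} = 0
g(3) = mex{0} = 1
g(4) = mex{0} = 1
g(5) = mex{0} = 1
g(6) = mex{0,1} = 2
g(7) = mex{0,1} = 2
g(8) = mex{0,1} = 2
g(9) = mex{0,1,2} = 3
g(10) = mex{1,2} = 0
g(11) = mex{1,2} = 0
g(12) = mex{1,2,3} = 0
g(13) = mex{0,2} = 1
The P-positions (g = 0) in 0..13 are 0, 1, 2, 10, 11, 12.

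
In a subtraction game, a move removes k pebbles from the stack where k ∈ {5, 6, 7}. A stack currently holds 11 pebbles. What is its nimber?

2

Grundy values for subtraction set {5, 6, 7}:
g(0) = mex{} = 0
g(1) = mex{} = 0
g(2) = mex{} = 0
g(3) = mex{} = 0
g(4) = mex{} = 0
g(5) = mex{0} = 1
g(6) = mex{0} = 1
g(7) = mex{0} = 1
g(8) = mex{0} = 1
g(9) = mex{0} = 1
g(10) = mex{0,1} = 2
g(11) = mex{0,1} = 2
So g(11) = 2.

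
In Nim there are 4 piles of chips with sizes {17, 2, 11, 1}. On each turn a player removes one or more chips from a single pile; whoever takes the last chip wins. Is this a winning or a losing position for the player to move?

Compute the nim-sum pairwise:
17 XOR 2 = 19
19 XOR 11 = 24
24 XOR 1 = 25
The nim-sum is 25 ≠ 0, so this is an N-position: the player to move can win.

Winning position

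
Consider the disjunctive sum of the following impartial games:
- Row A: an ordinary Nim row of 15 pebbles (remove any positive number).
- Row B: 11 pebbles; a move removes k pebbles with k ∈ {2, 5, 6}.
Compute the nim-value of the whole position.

15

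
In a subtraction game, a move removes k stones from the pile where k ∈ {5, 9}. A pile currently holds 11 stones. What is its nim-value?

2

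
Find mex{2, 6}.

0

0 is not in the set, so the mex is 0.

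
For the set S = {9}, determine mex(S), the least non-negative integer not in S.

0 is not in the set, so the mex is 0.

0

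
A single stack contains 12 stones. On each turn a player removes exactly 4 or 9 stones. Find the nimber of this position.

1

Grundy values for subtraction set {4, 9}:
k:     0  1  2  3  4  5  6  7  8  9 10 11 12
g(k):  0  0  0  0  1  1  1  1  0  2  2  2  1
So g(12) = 1.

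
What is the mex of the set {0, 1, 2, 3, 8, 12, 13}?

The values 0, 1, 2, 3 are all present; 4 is the first non-negative integer missing from the set.

4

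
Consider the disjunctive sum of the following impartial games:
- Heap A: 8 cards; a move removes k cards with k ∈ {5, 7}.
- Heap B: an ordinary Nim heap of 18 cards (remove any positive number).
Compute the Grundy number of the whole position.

19

Grundy values for heap A (subtraction set {5, 7}):
g(0) = mex{} = 0
g(1) = mex{} = 0
g(2) = mex{} = 0
g(3) = mex{} = 0
g(4) = mex{} = 0
g(5) = mex{0} = 1
g(6) = mex{0} = 1
g(7) = mex{0} = 1
g(8) = mex{0} = 1
So g(8) = 1.
Heap B is a plain Nim heap of size 18, so its Grundy value is 18.
By the Sprague-Grundy theorem, the Grundy value of a sum of independent games is the XOR of the component values.
Combined value = 1 XOR 18 = 19.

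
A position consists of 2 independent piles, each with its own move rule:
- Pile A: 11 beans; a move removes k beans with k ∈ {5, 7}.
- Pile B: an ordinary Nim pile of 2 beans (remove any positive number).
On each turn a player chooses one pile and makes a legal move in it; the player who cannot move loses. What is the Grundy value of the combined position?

For pile A, compute g(0), g(1), … with moves {5, 7}:
k:     0  1  2  3  4  5  6  7  8  9 10 11
g(k):  0  0  0  0  0  1  1  1  1  1  2  2
So g(11) = 2.
Pile B is a plain Nim pile of size 2, so its Grundy value is 2.
By the Sprague-Grundy theorem, the Grundy value of a sum of independent games is the XOR of the component values.
Combined value = 2 ⊕ 2 = 0.

0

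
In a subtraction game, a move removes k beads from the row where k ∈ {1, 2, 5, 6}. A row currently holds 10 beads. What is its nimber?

0

Compute g(0), g(1), … for moves {1, 2, 5, 6}:
k:     0  1  2  3  4  5  6  7  8  9 10
g(k):  0  1  2  0  1  2  3  0  1  2  0
So g(10) = 0.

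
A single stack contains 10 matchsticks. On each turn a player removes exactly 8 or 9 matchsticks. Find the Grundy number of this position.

1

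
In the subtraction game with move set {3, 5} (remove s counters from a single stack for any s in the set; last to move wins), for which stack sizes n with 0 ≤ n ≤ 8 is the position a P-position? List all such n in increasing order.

0, 1, 2, 8

Compute g(0), g(1), … for moves {3, 5}:
g(0) = mex{} = 0
g(1) = mex{} = 0
g(2) = mex{} = 0
g(3) = mex{0} = 1
g(4) = mex{0} = 1
g(5) = mex{0} = 1
g(6) = mex{0,1} = 2
g(7) = mex{0,1} = 2
g(8) = mex{1} = 0
The P-positions (g = 0) in 0..8 are 0, 1, 2, 8.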